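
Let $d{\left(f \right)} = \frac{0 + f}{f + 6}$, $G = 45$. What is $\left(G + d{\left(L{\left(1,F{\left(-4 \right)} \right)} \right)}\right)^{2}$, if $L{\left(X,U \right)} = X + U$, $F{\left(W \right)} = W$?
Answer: $1936$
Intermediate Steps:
$L{\left(X,U \right)} = U + X$
$d{\left(f \right)} = \frac{f}{6 + f}$
$\left(G + d{\left(L{\left(1,F{\left(-4 \right)} \right)} \right)}\right)^{2} = \left(45 + \frac{-4 + 1}{6 + \left(-4 + 1\right)}\right)^{2} = \left(45 - \frac{3}{6 - 3}\right)^{2} = \left(45 - \frac{3}{3}\right)^{2} = \left(45 - 1\right)^{2} = 44^{2} = 1936$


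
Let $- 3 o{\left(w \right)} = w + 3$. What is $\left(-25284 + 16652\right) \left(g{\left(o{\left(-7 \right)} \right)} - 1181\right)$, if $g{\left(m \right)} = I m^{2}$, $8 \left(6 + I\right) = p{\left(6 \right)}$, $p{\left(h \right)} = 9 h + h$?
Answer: $\frac{30514120}{3} \approx 1.0171 \cdot 10^{7}$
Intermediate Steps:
$p{\left(h \right)} = 10 h$
$o{\left(w \right)} = -1 - \frac{w}{3}$ ($o{\left(w \right)} = - \frac{w + 3}{3} = - \frac{3 + w}{3} = -1 - \frac{w}{3}$)
$I = \frac{3}{2}$ ($I = -6 + \frac{10 \cdot 6}{8} = -6 + \frac{1}{8} \cdot 60 = -6 + \frac{15}{2} = \frac{3}{2} \approx 1.5$)
$g{\left(m \right)} = \frac{3 m^{2}}{2}$
$\left(-25284 + 16652\right) \left(g{\left(o{\left(-7 \right)} \right)} - 1181\right) = \left(-25284 + 16652\right) \left(\frac{3 \left(-1 - - \frac{7}{3}\right)^{2}}{2} - 1181\right) = - 8632 \left(\frac{3 \left(-1 + \frac{7}{3}\right)^{2}}{2} - 1181\right) = - 8632 \left(\frac{3 \left(\frac{4}{3}\right)^{2}}{2} - 1181\right) = - 8632 \left(\frac{3}{2} \cdot \frac{16}{9} - 1181\right) = - 8632 \left(\frac{8}{3} - 1181\right) = \left(-8632\right) \left(- \frac{3535}{3}\right) = \frac{30514120}{3}$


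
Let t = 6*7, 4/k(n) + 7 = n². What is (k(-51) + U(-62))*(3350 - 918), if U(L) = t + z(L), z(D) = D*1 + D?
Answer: -258648064/1297 ≈ -1.9942e+5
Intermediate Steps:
z(D) = 2*D (z(D) = D + D = 2*D)
k(n) = 4/(-7 + n²)
t = 42
U(L) = 42 + 2*L
(k(-51) + U(-62))*(3350 - 918) = (4/(-7 + (-51)²) + (42 + 2*(-62)))*(3350 - 918) = (4/(-7 + 2601) + (42 - 124))*2432 = (4/2594 - 82)*2432 = (4*(1/2594) - 82)*2432 = (2/1297 - 82)*2432 = -106352/1297*2432 = -258648064/1297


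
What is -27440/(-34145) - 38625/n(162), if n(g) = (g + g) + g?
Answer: -87034319/1106298 ≈ -78.672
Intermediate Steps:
n(g) = 3*g (n(g) = 2*g + g = 3*g)
-27440/(-34145) - 38625/n(162) = -27440/(-34145) - 38625/(3*162) = -27440*(-1/34145) - 38625/486 = 5488/6829 - 38625*1/486 = 5488/6829 - 12875/162 = -87034319/1106298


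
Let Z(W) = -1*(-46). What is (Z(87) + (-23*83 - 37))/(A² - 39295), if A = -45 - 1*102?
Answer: 950/8843 ≈ 0.10743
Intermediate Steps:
A = -147 (A = -45 - 102 = -147)
Z(W) = 46
(Z(87) + (-23*83 - 37))/(A² - 39295) = (46 + (-23*83 - 37))/((-147)² - 39295) = (46 + (-1909 - 37))/(21609 - 39295) = (46 - 1946)/(-17686) = -1900*(-1/17686) = 950/8843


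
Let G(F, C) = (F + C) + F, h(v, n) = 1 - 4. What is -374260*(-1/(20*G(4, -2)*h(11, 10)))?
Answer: -18713/18 ≈ -1039.6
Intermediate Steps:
h(v, n) = -3
G(F, C) = C + 2*F (G(F, C) = (C + F) + F = C + 2*F)
-374260*(-1/(20*G(4, -2)*h(11, 10))) = -374260*1/(60*(-2 + 2*4)) = -374260*1/(60*(-2 + 8)) = -374260/(60*6) = -374260/360 = -374260*1/360 = -18713/18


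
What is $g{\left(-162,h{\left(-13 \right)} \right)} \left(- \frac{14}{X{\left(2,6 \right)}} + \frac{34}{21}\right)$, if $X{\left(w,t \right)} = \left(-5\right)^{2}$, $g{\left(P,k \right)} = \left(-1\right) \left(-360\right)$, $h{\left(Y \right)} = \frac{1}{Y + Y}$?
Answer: $\frac{13344}{35} \approx 381.26$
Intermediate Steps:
$h{\left(Y \right)} = \frac{1}{2 Y}$
$g{\left(P,k \right)} = 360$
$X{\left(w,t \right)} = 25$
$g{\left(-162,h{\left(-13 \right)} \right)} \left(- \frac{14}{X{\left(2,6 \right)}} + \frac{34}{21}\right) = 360 \left(- \frac{14}{25} + \frac{34}{21}\right) = 360 \cdot \frac{556}{525} = \frac{13344}{35}$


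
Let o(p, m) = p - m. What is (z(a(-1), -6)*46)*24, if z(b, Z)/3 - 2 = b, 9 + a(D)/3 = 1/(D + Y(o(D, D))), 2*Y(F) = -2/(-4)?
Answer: -96048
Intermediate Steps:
Y(F) = 1/4 (Y(F) = (-2/(-4))/2 = (-2*(-1/4))/2 = (1/2)*(1/2) = 1/4)
a(D) = -27 + 3/(1/4 + D) (a(D) = -27 + 3/(D + 1/4) = -27 + 3/(1/4 + D))
z(b, Z) = 6 + 3*b
(z(a(-1), -6)*46)*24 = ((6 + 3*(3*(-5 - 36*(-1))/(1 + 4*(-1))))*46)*24 = ((6 + 3*(3*(-5 + 36)/(1 - 4)))*46)*24 = ((6 + 3*(3*31/(-3)))*46)*24 = ((6 + 3*(3*(-1/3)*31))*46)*24 = ((6 + 3*(-31))*46)*24 = ((6 - 93)*46)*24 = -87*46*24 = -4002*24 = -96048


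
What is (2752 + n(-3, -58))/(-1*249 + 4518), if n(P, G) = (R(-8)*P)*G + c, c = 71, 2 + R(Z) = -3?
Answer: 651/1423 ≈ 0.45748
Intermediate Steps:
R(Z) = -5 (R(Z) = -2 - 3 = -5)
n(P, G) = 71 - 5*G*P (n(P, G) = (-5*P)*G + 71 = -5*G*P + 71 = 71 - 5*G*P)
(2752 + n(-3, -58))/(-1*249 + 4518) = (2752 + (71 - 5*(-58)*(-3)))/(-1*249 + 4518) = (2752 + (71 - 870))/(-249 + 4518) = (2752 - 799)/4269 = 1953*(1/4269) = 651/1423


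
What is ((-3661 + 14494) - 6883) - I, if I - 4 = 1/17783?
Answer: 70171717/17783 ≈ 3946.0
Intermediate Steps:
I = 71133/17783 (I = 4 + 1/17783 = 71133/17783 ≈ 4.0001)
((-3661 + 14494) - 6883) - I = ((-3661 + 14494) - 6883) - 1*71133/17783 = (10833 - 6883) - 71133/17783 = 3950 - 71133/17783 = 70171717/17783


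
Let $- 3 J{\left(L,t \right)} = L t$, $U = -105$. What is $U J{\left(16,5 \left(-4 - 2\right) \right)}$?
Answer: $-16800$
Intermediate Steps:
$J{\left(L,t \right)} = - \frac{L t}{3}$
$U J{\left(16,5 \left(-4 - 2\right) \right)} = - 105 \left(\left(- \frac{1}{3}\right) 16 \cdot 5 \left(-4 - 2\right)\right) = - 105 \left(\left(- \frac{1}{3}\right) 16 \cdot 5 \left(-6\right)\right) = - 105 \left(\left(- \frac{1}{3}\right) 16 \left(-30\right)\right) = \left(-105\right) 160 = -16800$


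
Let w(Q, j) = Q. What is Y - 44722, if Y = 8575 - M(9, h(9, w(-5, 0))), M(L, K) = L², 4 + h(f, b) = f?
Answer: -36228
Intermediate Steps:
h(f, b) = -4 + f
Y = 8494 (Y = 8575 - 1*9² = 8575 - 1*81 = 8575 - 81 = 8494)
Y - 44722 = 8494 - 44722 = -36228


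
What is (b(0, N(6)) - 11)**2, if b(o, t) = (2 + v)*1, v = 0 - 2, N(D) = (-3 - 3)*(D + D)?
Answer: 121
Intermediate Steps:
N(D) = -12*D
v = -2
b(o, t) = 0 (b(o, t) = (2 - 2)*1 = 0*1 = 0)
(b(0, N(6)) - 11)**2 = (0 - 11)**2 = (-11)**2 = 121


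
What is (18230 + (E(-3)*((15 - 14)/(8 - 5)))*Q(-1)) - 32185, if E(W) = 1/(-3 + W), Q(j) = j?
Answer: -251189/18 ≈ -13955.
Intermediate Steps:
(18230 + (E(-3)*((15 - 14)/(8 - 5)))*Q(-1)) - 32185 = (18230 + (((15 - 14)/(8 - 5))/(-3 - 3))*(-1)) - 32185 = (18230 + ((1/3)/(-6))*(-1)) - 32185 = (18230 - 1/(6*3)*(-1)) - 32185 = (18230 - 1/6*1/3*(-1)) - 32185 = (18230 - 1/18*(-1)) - 32185 = (18230 + 1/18) - 32185 = 328141/18 - 32185 = -251189/18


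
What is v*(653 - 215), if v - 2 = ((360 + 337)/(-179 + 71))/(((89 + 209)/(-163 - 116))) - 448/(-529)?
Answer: 1227535807/315284 ≈ 3893.4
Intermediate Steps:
v = 16815559/1891704 (v = 2 + (((360 + 337)/(-179 + 71))/(((89 + 209)/(-163 - 116))) - 448/(-529)) = 2 + ((697/(-108))/((298/(-279))) - 448*(-1/529)) = 2 + ((697*(-1/108))/((298*(-1/279))) + 448/529) = 2 + (-697/(108*(-298/279)) + 448/529) = 2 + (-697/108*(-279/298) + 448/529) = 2 + (21607/3576 + 448/529) = 2 + 13032151/1891704 = 16815559/1891704 ≈ 8.8891)
v*(653 - 215) = 16815559*(653 - 215)/1891704 = (16815559/1891704)*438 = 1227535807/315284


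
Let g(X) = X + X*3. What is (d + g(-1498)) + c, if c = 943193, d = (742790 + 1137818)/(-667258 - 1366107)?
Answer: 1905669830757/2033365 ≈ 9.3720e+5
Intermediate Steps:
d = -1880608/2033365 (d = 1880608/(-2033365) = 1880608*(-1/2033365) = -1880608/2033365 ≈ -0.92487)
g(X) = 4*X (g(X) = X + 3*X = 4*X)
(d + g(-1498)) + c = (-1880608/2033365 + 4*(-1498)) + 943193 = (-1880608/2033365 - 5992) + 943193 = -12185803688/2033365 + 943193 = 1905669830757/2033365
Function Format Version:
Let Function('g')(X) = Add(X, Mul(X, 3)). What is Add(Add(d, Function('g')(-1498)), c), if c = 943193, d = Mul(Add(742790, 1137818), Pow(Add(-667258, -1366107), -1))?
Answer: Rational(1905669830757, 2033365) ≈ 9.3720e+5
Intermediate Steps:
d = Rational(-1880608, 2033365) (d = Mul(1880608, Pow(-2033365, -1)) = Mul(1880608, Rational(-1, 2033365)) = Rational(-1880608, 2033365) ≈ -0.92487)
Function('g')(X) = Mul(4, X) (Function('g')(X) = Add(X, Mul(3, X)) = Mul(4, X))
Add(Add(d, Function('g')(-1498)), c) = Add(Add(Rational(-1880608, 2033365), Mul(4, -1498)), 943193) = Add(Add(Rational(-1880608, 2033365), -5992), 943193) = Add(Rational(-12185803688, 2033365), 943193) = Rational(1905669830757, 2033365)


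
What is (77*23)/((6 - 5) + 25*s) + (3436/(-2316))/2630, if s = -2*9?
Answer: -2697211361/683723730 ≈ -3.9449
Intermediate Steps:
s = -18
(77*23)/((6 - 5) + 25*s) + (3436/(-2316))/2630 = (77*23)/((6 - 5) + 25*(-18)) + (3436/(-2316))/2630 = 1771/(1 - 450) + (3436*(-1/2316))*(1/2630) = 1771/(-449) - 859/579*1/2630 = 1771*(-1/449) - 859/1522770 = -1771/449 - 859/1522770 = -2697211361/683723730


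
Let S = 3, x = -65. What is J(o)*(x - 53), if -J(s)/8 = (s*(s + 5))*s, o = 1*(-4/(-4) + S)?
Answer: 135936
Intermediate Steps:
o = 4 (o = 1*(-4/(-4) + 3) = 1*(-4*(-¼) + 3) = 1*(1 + 3) = 1*4 = 4)
J(s) = -8*s²*(5 + s) (J(s) = -8*s*(s + 5)*s = -8*s*(5 + s)*s = -8*s²*(5 + s))
J(o)*(x - 53) = (8*4²*(-5 - 1*4))*(-65 - 53) = (8*16*(-5 - 4))*(-118) = (8*16*(-9))*(-118) = -1152*(-118) = 135936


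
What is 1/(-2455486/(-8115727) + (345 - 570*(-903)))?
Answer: 8115727/4180048225471 ≈ 1.9415e-6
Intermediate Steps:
1/(-2455486/(-8115727) + (345 - 570*(-903))) = 1/(-2455486*(-1/8115727) + (345 + 514710)) = 1/(2455486/8115727 + 515055) = 1/(4180048225471/8115727) = 8115727/4180048225471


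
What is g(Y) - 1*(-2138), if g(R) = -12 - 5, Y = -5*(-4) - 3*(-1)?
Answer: 2121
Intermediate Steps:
Y = 23 (Y = 20 + 3 = 23)
g(R) = -17
g(Y) - 1*(-2138) = -17 - 1*(-2138) = -17 + 2138 = 2121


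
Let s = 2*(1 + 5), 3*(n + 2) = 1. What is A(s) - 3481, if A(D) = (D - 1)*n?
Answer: -10498/3 ≈ -3499.3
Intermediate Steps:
n = -5/3 (n = -2 + (1/3)*1 = -2 + 1/3 = -5/3 ≈ -1.6667)
s = 12 (s = 2*6 = 12)
A(D) = 5/3 - 5*D/3 (A(D) = (D - 1)*(-5/3) = (-1 + D)*(-5/3) = 5/3 - 5*D/3)
A(s) - 3481 = (5/3 - 5/3*12) - 3481 = (5/3 - 20) - 3481 = -55/3 - 3481 = -10498/3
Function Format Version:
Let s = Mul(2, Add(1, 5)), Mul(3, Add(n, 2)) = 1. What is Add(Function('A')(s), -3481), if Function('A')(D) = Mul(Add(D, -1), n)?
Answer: Rational(-10498, 3) ≈ -3499.3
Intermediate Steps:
n = Rational(-5, 3) (n = Add(-2, Mul(Rational(1, 3), 1)) = Add(-2, Rational(1, 3)) = Rational(-5, 3) ≈ -1.6667)
s = 12 (s = Mul(2, 6) = 12)
Function('A')(D) = Add(Rational(5, 3), Mul(Rational(-5, 3), D)) (Function('A')(D) = Mul(Add(D, -1), Rational(-5, 3)) = Mul(Add(-1, D), Rational(-5, 3)) = Add(Rational(5, 3), Mul(Rational(-5, 3), D)))
Add(Function('A')(s), -3481) = Add(Add(Rational(5, 3), Mul(Rational(-5, 3), 12)), -3481) = Add(Add(Rational(5, 3), -20), -3481) = Add(Rational(-55, 3), -3481) = Rational(-10498, 3)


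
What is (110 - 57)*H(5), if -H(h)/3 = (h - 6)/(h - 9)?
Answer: -159/4 ≈ -39.750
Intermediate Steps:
H(h) = -3*(-6 + h)/(-9 + h) (H(h) = -3*(h - 6)/(h - 9) = -3*(-6 + h)/(-9 + h))
(110 - 57)*H(5) = (110 - 57)*(3*(6 - 1*5)/(-9 + 5)) = 53*(3*(6 - 5)/(-4)) = 53*(3*(-¼)*1) = 53*(-¾) = -159/4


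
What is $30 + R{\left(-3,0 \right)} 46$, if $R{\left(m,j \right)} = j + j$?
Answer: $30$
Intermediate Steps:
$R{\left(m,j \right)} = 2 j$
$30 + R{\left(-3,0 \right)} 46 = 30 + 2 \cdot 0 \cdot 46 = 30 + 0 \cdot 46 = 30 + 0 = 30$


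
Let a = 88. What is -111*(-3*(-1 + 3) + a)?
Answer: -9102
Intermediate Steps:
-111*(-3*(-1 + 3) + a) = -111*(-3*(-1 + 3) + 88) = -111*(-3*2 + 88) = -111*(-6 + 88) = -111*82 = -9102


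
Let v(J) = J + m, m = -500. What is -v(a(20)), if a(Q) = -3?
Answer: 503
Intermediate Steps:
v(J) = -500 + J (v(J) = J - 500 = -500 + J)
-v(a(20)) = -(-500 - 3) = -1*(-503) = 503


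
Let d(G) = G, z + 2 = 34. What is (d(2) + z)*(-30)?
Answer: -1020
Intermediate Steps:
z = 32 (z = -2 + 34 = 32)
(d(2) + z)*(-30) = (2 + 32)*(-30) = 34*(-30) = -1020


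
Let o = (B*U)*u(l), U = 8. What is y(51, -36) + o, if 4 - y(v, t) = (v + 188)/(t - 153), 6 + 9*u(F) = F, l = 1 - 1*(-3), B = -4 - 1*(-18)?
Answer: -3709/189 ≈ -19.624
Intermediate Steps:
B = 14 (B = -4 + 18 = 14)
l = 4 (l = 1 + 3 = 4)
u(F) = -⅔ + F/9
o = -224/9 (o = (14*8)*(-⅔ + (⅑)*4) = 112*(-⅔ + 4/9) = 112*(-2/9) = -224/9 ≈ -24.889)
y(v, t) = 4 - (188 + v)/(-153 + t) (y(v, t) = 4 - (v + 188)/(t - 153) = 4 - (188 + v)/(-153 + t))
y(51, -36) + o = (-800 - 1*51 + 4*(-36))/(-153 - 36) - 224/9 = (-800 - 51 - 144)/(-189) - 224/9 = -1/189*(-995) - 224/9 = 995/189 - 224/9 = -3709/189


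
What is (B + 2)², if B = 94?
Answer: 9216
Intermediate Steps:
(B + 2)² = (94 + 2)² = 96² = 9216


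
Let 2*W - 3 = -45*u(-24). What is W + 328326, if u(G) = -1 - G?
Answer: 327810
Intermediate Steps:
W = -516 (W = 3/2 + (-45*(-1 - 1*(-24)))/2 = 3/2 + (-45*(-1 + 24))/2 = 3/2 + (-45*23)/2 = 3/2 + (1/2)*(-1035) = 3/2 - 1035/2 = -516)
W + 328326 = -516 + 328326 = 327810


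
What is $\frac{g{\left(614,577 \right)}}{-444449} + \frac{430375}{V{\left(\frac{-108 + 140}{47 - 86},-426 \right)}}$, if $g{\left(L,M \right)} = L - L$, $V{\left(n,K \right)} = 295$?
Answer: $\frac{86075}{59} \approx 1458.9$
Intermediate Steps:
$g{\left(L,M \right)} = 0$
$\frac{g{\left(614,577 \right)}}{-444449} + \frac{430375}{V{\left(\frac{-108 + 140}{47 - 86},-426 \right)}} = \frac{0}{-444449} + \frac{430375}{295} = 0 \left(- \frac{1}{444449}\right) + 430375 \cdot \frac{1}{295} = 0 + \frac{86075}{59} = \frac{86075}{59}$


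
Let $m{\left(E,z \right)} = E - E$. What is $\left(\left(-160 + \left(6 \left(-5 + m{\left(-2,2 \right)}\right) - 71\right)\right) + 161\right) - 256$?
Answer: $-356$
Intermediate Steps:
$m{\left(E,z \right)} = 0$
$\left(\left(-160 + \left(6 \left(-5 + m{\left(-2,2 \right)}\right) - 71\right)\right) + 161\right) - 256 = \left(\left(-160 - \left(71 - 6 \left(-5 + 0\right)\right)\right) + 161\right) - 256 = \left(\left(-160 + \left(6 \left(-5\right) - 71\right)\right) + 161\right) - 256 = \left(\left(-160 - 101\right) + 161\right) - 256 = \left(-261 + 161\right) - 256 = -100 - 256 = -356$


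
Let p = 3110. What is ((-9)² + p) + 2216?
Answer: 5407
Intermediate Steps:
((-9)² + p) + 2216 = ((-9)² + 3110) + 2216 = (81 + 3110) + 2216 = 3191 + 2216 = 5407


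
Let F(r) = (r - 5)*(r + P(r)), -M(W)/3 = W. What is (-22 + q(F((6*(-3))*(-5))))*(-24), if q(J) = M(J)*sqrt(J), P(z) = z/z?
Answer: 528 + 556920*sqrt(7735) ≈ 4.8981e+7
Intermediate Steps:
P(z) = 1
M(W) = -3*W
F(r) = (1 + r)*(-5 + r) (F(r) = (r - 5)*(r + 1) = (-5 + r)*(1 + r) = (1 + r)*(-5 + r))
q(J) = -3*J**(3/2) (q(J) = (-3*J)*sqrt(J) = -3*J**(3/2))
(-22 + q(F((6*(-3))*(-5))))*(-24) = (-22 - 3*(-5 + ((6*(-3))*(-5))**2 - 4*6*(-3)*(-5))**(3/2))*(-24) = (-22 - 3*(-5 + (-18*(-5))**2 - (-72)*(-5))**(3/2))*(-24) = (-22 - 3*(-5 + 90**2 - 4*90)**(3/2))*(-24) = (-22 - 3*(-5 + 8100 - 360)**(3/2))*(-24) = (-22 - 23205*sqrt(7735))*(-24) = 528 + 556920*sqrt(7735)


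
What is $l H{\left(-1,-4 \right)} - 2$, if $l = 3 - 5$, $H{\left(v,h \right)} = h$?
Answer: $6$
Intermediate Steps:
$l = -2$
$l H{\left(-1,-4 \right)} - 2 = \left(-2\right) \left(-4\right) - 2 = 8 - 2 = 6$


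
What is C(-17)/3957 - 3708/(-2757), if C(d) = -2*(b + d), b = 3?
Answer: 4916584/3636483 ≈ 1.3520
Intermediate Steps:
C(d) = -6 - 2*d (C(d) = -2*(3 + d) = -6 - 2*d)
C(-17)/3957 - 3708/(-2757) = (-6 - 2*(-17))/3957 - 3708/(-2757) = (-6 + 34)*(1/3957) - 3708*(-1/2757) = 28*(1/3957) + 1236/919 = 28/3957 + 1236/919 = 4916584/3636483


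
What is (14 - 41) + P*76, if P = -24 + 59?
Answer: 2633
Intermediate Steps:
P = 35
(14 - 41) + P*76 = (14 - 41) + 35*76 = -27 + 2660 = 2633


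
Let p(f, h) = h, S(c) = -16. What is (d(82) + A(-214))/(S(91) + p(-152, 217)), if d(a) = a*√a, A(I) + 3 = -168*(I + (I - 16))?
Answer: 24863/67 + 82*√82/201 ≈ 374.78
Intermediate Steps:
A(I) = 2685 - 336*I (A(I) = -3 - 168*(I + (I - 16)) = -3 - 168*(I + (-16 + I)) = -3 - 168*(-16 + 2*I) = -3 + (2688 - 336*I) = 2685 - 336*I)
d(a) = a^(3/2)
(d(82) + A(-214))/(S(91) + p(-152, 217)) = (82^(3/2) + (2685 - 336*(-214)))/(-16 + 217) = (82*√82 + (2685 + 71904))/201 = (82*√82 + 74589)*(1/201) = (74589 + 82*√82)*(1/201) = 24863/67 + 82*√82/201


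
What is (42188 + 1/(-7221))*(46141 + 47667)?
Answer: 28577626624976/7221 ≈ 3.9576e+9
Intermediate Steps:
(42188 + 1/(-7221))*(46141 + 47667) = (42188 - 1/7221)*93808 = (304639547/7221)*93808 = 28577626624976/7221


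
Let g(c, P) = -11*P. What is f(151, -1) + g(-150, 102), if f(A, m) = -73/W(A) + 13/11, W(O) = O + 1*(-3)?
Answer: -1825495/1628 ≈ -1121.3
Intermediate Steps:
W(O) = -3 + O (W(O) = O - 3 = -3 + O)
f(A, m) = 13/11 - 73/(-3 + A) (f(A, m) = -73/(-3 + A) + 13/11 = 13/11 - 73/(-3 + A))
f(151, -1) + g(-150, 102) = (-842 + 13*151)/(11*(-3 + 151)) - 11*102 = (1/11)*(-842 + 1963)/148 - 1122 = (1/11)*(1/148)*1121 - 1122 = 1121/1628 - 1122 = -1825495/1628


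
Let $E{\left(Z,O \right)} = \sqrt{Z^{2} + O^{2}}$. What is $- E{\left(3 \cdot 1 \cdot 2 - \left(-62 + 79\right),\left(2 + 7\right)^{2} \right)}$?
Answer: $- \sqrt{6682} \approx -81.744$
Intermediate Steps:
$E{\left(Z,O \right)} = \sqrt{O^{2} + Z^{2}}$
$- E{\left(3 \cdot 1 \cdot 2 - \left(-62 + 79\right),\left(2 + 7\right)^{2} \right)} = - \sqrt{\left(\left(2 + 7\right)^{2}\right)^{2} + \left(3 \cdot 1 \cdot 2 - \left(-62 + 79\right)\right)^{2}} = - \sqrt{\left(9^{2}\right)^{2} + \left(3 \cdot 2 - 17\right)^{2}} = - \sqrt{81^{2} + \left(6 - 17\right)^{2}} = - \sqrt{6561 + \left(-11\right)^{2}} = - \sqrt{6561 + 121} = - \sqrt{6682}$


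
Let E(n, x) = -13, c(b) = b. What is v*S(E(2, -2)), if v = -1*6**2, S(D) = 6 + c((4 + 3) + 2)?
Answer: -540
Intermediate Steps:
S(D) = 15 (S(D) = 6 + ((4 + 3) + 2) = 6 + (7 + 2) = 6 + 9 = 15)
v = -36 (v = -1*36 = -36)
v*S(E(2, -2)) = -36*15 = -540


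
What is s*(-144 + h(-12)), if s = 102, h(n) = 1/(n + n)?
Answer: -58769/4 ≈ -14692.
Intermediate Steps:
h(n) = 1/(2*n)
s*(-144 + h(-12)) = 102*(-144 + (½)/(-12)) = 102*(-144 + (½)*(-1/12)) = 102*(-144 - 1/24) = 102*(-3457/24) = -58769/4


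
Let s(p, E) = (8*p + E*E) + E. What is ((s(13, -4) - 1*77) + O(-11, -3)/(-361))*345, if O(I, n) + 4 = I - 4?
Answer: 255990/19 ≈ 13473.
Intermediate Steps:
O(I, n) = -8 + I (O(I, n) = -4 + (I - 4) = -4 + (-4 + I) = -8 + I)
s(p, E) = E + E² + 8*p (s(p, E) = (8*p + E²) + E = (E² + 8*p) + E = E + E² + 8*p)
((s(13, -4) - 1*77) + O(-11, -3)/(-361))*345 = (((-4 + (-4)² + 8*13) - 1*77) + (-8 - 11)/(-361))*345 = (((-4 + 16 + 104) - 77) - 19*(-1/361))*345 = ((116 - 77) + 1/19)*345 = (39 + 1/19)*345 = (742/19)*345 = 255990/19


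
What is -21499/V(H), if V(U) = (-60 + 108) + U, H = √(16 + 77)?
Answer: -343984/737 + 21499*√93/2211 ≈ -372.96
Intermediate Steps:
H = √93 ≈ 9.6436
V(U) = 48 + U
-21499/V(H) = -21499/(48 + √93)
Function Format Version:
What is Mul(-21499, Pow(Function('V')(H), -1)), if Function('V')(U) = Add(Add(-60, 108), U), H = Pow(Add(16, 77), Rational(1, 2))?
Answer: Add(Rational(-343984, 737), Mul(Rational(21499, 2211), Pow(93, Rational(1, 2)))) ≈ -372.96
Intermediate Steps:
H = Pow(93, Rational(1, 2)) ≈ 9.6436
Function('V')(U) = Add(48, U)
Mul(-21499, Pow(Function('V')(H), -1)) = Mul(-21499, Pow(Add(48, Pow(93, Rational(1, 2))), -1))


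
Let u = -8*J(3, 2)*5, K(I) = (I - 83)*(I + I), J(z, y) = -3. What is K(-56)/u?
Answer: 1946/15 ≈ 129.73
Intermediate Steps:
K(I) = 2*I*(-83 + I) (K(I) = (-83 + I)*(2*I) = 2*I*(-83 + I))
u = 120 (u = -8*(-3)*5 = 24*5 = 120)
K(-56)/u = (2*(-56)*(-83 - 56))/120 = (2*(-56)*(-139))*(1/120) = 15568*(1/120) = 1946/15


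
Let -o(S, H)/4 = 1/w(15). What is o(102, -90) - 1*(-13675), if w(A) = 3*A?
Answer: 615371/45 ≈ 13675.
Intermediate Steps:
o(S, H) = -4/45 (o(S, H) = -4/(3*15) = -4/45)
o(102, -90) - 1*(-13675) = -4/45 - 1*(-13675) = -4/45 + 13675 = 615371/45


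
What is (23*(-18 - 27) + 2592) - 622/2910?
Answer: 2265124/1455 ≈ 1556.8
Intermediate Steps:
(23*(-18 - 27) + 2592) - 622/2910 = (23*(-45) + 2592) - 622*1/2910 = (-1035 + 2592) - 311/1455 = 1557 - 311/1455 = 2265124/1455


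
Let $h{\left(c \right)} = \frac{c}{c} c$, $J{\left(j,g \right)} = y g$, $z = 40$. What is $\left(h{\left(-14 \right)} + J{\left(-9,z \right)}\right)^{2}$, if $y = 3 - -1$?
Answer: $21316$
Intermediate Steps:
$y = 4$ ($y = 3 + 1 = 4$)
$J{\left(j,g \right)} = 4 g$
$h{\left(c \right)} = c$ ($h{\left(c \right)} = 1 c = c$)
$\left(h{\left(-14 \right)} + J{\left(-9,z \right)}\right)^{2} = \left(-14 + 4 \cdot 40\right)^{2} = \left(-14 + 160\right)^{2} = 146^{2} = 21316$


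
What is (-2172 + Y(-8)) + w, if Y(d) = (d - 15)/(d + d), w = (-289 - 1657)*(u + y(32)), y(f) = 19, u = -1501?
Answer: 46108823/16 ≈ 2.8818e+6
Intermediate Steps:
w = 2883972 (w = (-289 - 1657)*(-1501 + 19) = -1946*(-1482) = 2883972)
Y(d) = (-15 + d)/(2*d) (Y(d) = (-15 + d)/((2*d)) = (-15 + d)*(1/(2*d)) = (-15 + d)/(2*d))
(-2172 + Y(-8)) + w = (-2172 + (½)*(-15 - 8)/(-8)) + 2883972 = (-2172 + (½)*(-⅛)*(-23)) + 2883972 = (-2172 + 23/16) + 2883972 = -34729/16 + 2883972 = 46108823/16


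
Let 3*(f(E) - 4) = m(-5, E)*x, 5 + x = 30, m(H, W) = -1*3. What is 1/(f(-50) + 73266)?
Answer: 1/73245 ≈ 1.3653e-5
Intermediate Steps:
m(H, W) = -3
x = 25 (x = -5 + 30 = 25)
f(E) = -21 (f(E) = 4 + (-3*25)/3 = 4 + (⅓)*(-75) = 4 - 25 = -21)
1/(f(-50) + 73266) = 1/(-21 + 73266) = 1/73245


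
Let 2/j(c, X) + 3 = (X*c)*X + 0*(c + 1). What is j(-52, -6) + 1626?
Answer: 3048748/1875 ≈ 1626.0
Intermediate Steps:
j(c, X) = 2/(-3 + c*X²) (j(c, X) = 2/(-3 + ((X*c)*X + 0*(c + 1))) = 2/(-3 + (c*X² + 0*(1 + c))) = 2/(-3 + (c*X² + 0)) = 2/(-3 + c*X²))
j(-52, -6) + 1626 = 2/(-3 - 52*(-6)²) + 1626 = 2/(-3 - 52*36) + 1626 = 2/(-3 - 1872) + 1626 = 2/(-1875) + 1626 = 2*(-1/1875) + 1626 = -2/1875 + 1626 = 3048748/1875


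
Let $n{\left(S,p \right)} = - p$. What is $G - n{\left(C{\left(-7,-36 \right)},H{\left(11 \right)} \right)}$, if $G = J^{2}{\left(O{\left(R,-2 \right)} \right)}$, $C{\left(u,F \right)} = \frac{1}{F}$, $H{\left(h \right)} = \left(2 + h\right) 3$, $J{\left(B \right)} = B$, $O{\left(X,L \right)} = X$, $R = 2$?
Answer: $43$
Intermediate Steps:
$H{\left(h \right)} = 6 + 3 h$
$G = 4$ ($G = 2^{2} = 4$)
$G - n{\left(C{\left(-7,-36 \right)},H{\left(11 \right)} \right)} = 4 - - (6 + 3 \cdot 11) = 4 - - (6 + 33) = 4 - \left(-1\right) 39 = 4 - -39 = 4 + 39 = 43$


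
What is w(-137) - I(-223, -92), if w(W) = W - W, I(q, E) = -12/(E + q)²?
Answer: 4/33075 ≈ 0.00012094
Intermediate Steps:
I(q, E) = -12/(E + q)²
w(W) = 0
w(-137) - I(-223, -92) = 0 - (-12)/(-92 - 223)² = 0 - (-12)/(-315)² = 0 - (-12)/99225 = 0 - 1*(-4/33075) = 0 + 4/33075 = 4/33075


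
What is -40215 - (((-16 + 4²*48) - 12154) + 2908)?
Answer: -31721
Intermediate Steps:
-40215 - (((-16 + 4²*48) - 12154) + 2908) = -40215 - (((-16 + 16*48) - 12154) + 2908) = -40215 - (((-16 + 768) - 12154) + 2908) = -40215 - ((752 - 12154) + 2908) = -40215 - (-11402 + 2908) = -40215 - 1*(-8494) = -40215 + 8494 = -31721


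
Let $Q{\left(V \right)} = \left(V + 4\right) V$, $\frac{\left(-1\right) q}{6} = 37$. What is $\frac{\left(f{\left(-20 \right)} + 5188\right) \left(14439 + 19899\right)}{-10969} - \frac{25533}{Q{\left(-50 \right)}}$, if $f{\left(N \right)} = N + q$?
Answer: $- \frac{390902291877}{25228700} \approx -15494.0$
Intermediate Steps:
$q = -222$ ($q = \left(-6\right) 37 = -222$)
$f{\left(N \right)} = -222 + N$ ($f{\left(N \right)} = N - 222 = -222 + N$)
$Q{\left(V \right)} = V \left(4 + V\right)$ ($Q{\left(V \right)} = \left(4 + V\right) V = V \left(4 + V\right)$)
$\frac{\left(f{\left(-20 \right)} + 5188\right) \left(14439 + 19899\right)}{-10969} - \frac{25533}{Q{\left(-50 \right)}} = \frac{\left(\left(-222 - 20\right) + 5188\right) \left(14439 + 19899\right)}{-10969} - \frac{25533}{\left(-50\right) \left(4 - 50\right)} = \left(-242 + 5188\right) 34338 \left(- \frac{1}{10969}\right) - \frac{25533}{\left(-50\right) \left(-46\right)} = 4946 \cdot 34338 \left(- \frac{1}{10969}\right) - \frac{25533}{2300} = 169835748 \left(- \frac{1}{10969}\right) - \frac{25533}{2300} = - \frac{169835748}{10969} - \frac{25533}{2300} = - \frac{390902291877}{25228700}$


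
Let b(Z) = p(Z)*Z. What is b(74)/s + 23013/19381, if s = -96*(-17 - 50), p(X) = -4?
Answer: 17785355/15582324 ≈ 1.1414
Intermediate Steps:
s = 6432 (s = -96*(-67) = 6432)
b(Z) = -4*Z
b(74)/s + 23013/19381 = -4*74/6432 + 23013/19381 = -296*1/6432 + 23013*(1/19381) = -37/804 + 23013/19381 = 17785355/15582324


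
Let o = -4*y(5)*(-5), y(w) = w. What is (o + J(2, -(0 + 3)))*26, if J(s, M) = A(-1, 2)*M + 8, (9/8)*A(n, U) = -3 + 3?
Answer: 2808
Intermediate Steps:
A(n, U) = 0 (A(n, U) = 8*(-3 + 3)/9 = (8/9)*0 = 0)
o = 100 (o = -4*5*(-5) = -20*(-5) = 100)
J(s, M) = 8 (J(s, M) = 0*M + 8 = 0 + 8 = 8)
(o + J(2, -(0 + 3)))*26 = (100 + 8)*26 = 108*26 = 2808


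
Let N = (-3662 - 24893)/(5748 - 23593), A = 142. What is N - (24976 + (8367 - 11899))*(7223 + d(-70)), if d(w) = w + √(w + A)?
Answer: -547445092597/3569 - 128664*√2 ≈ -1.5357e+8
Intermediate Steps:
N = 5711/3569 (N = -28555/(-17845) = -28555*(-1/17845) = 5711/3569 ≈ 1.6002)
d(w) = w + √(142 + w) (d(w) = w + √(w + 142) = w + √(142 + w))
N - (24976 + (8367 - 11899))*(7223 + d(-70)) = 5711/3569 - (24976 + (8367 - 11899))*(7223 + (-70 + √(142 - 70))) = 5711/3569 - (24976 - 3532)*(7223 + (-70 + √72)) = 5711/3569 - 21444*(7223 + (-70 + 6*√2)) = 5711/3569 - 21444*(7153 + 6*√2) = 5711/3569 - (153388932 + 128664*√2) = 5711/3569 + (-153388932 - 128664*√2) = -547445092597/3569 - 128664*√2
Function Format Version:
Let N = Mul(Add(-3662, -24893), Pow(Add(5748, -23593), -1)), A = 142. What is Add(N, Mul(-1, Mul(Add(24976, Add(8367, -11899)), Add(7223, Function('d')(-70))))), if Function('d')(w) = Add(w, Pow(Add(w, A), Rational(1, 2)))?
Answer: Add(Rational(-547445092597, 3569), Mul(-128664, Pow(2, Rational(1, 2)))) ≈ -1.5357e+8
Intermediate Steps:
N = Rational(5711, 3569) (N = Mul(-28555, Pow(-17845, -1)) = Mul(-28555, Rational(-1, 17845)) = Rational(5711, 3569) ≈ 1.6002)
Function('d')(w) = Add(w, Pow(Add(142, w), Rational(1, 2))) (Function('d')(w) = Add(w, Pow(Add(w, 142), Rational(1, 2))) = Add(w, Pow(Add(142, w), Rational(1, 2))))
Add(N, Mul(-1, Mul(Add(24976, Add(8367, -11899)), Add(7223, Function('d')(-70))))) = Add(Rational(5711, 3569), Mul(-1, Mul(Add(24976, Add(8367, -11899)), Add(7223, Add(-70, Pow(Add(142, -70), Rational(1, 2))))))) = Add(Rational(5711, 3569), Mul(-1, Mul(Add(24976, -3532), Add(7223, Add(-70, Pow(72, Rational(1, 2))))))) = Add(Rational(5711, 3569), Mul(-1, Mul(21444, Add(7223, Add(-70, Mul(6, Pow(2, Rational(1, 2)))))))) = Add(Rational(5711, 3569), Mul(-1, Mul(21444, Add(7153, Mul(6, Pow(2, Rational(1, 2))))))) = Add(Rational(5711, 3569), Mul(-1, Add(153388932, Mul(128664, Pow(2, Rational(1, 2)))))) = Add(Rational(5711, 3569), Add(-153388932, Mul(-128664, Pow(2, Rational(1, 2))))) = Add(Rational(-547445092597, 3569), Mul(-128664, Pow(2, Rational(1, 2))))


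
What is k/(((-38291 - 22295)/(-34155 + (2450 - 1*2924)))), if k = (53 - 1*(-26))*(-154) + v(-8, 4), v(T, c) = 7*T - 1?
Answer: -423270267/60586 ≈ -6986.3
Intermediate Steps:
v(T, c) = -1 + 7*T
k = -12223 (k = (53 - 1*(-26))*(-154) + (-1 + 7*(-8)) = (53 + 26)*(-154) + (-1 - 56) = 79*(-154) - 57 = -12166 - 57 = -12223)
k/(((-38291 - 22295)/(-34155 + (2450 - 1*2924)))) = -12223*(-34155 + (2450 - 1*2924))/(-38291 - 22295) = -12223/((-60586/(-34155 + (2450 - 2924)))) = -12223/((-60586/(-34155 - 474))) = -12223/((-60586/(-34629))) = -12223/((-60586*(-1/34629))) = -12223/60586/34629 = -12223*34629/60586 = -423270267/60586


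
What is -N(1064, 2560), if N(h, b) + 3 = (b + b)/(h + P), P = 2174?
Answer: 2297/1619 ≈ 1.4188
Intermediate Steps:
N(h, b) = -3 + 2*b/(2174 + h) (N(h, b) = -3 + (b + b)/(h + 2174) = -3 + (2*b)/(2174 + h) = -3 + 2*b/(2174 + h))
-N(1064, 2560) = -(-6522 - 3*1064 + 2*2560)/(2174 + 1064) = -(-6522 - 3192 + 5120)/3238 = -(-4594)/3238 = -1*(-2297/1619) = 2297/1619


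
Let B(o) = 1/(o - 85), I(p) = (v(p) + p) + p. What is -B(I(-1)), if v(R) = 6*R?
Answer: 1/93 ≈ 0.010753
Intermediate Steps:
I(p) = 8*p (I(p) = (6*p + p) + p = 7*p + p = 8*p)
B(o) = 1/(-85 + o)
-B(I(-1)) = -1/(-85 + 8*(-1)) = -1/(-85 - 8) = -1/(-93) = -1*(-1/93) = 1/93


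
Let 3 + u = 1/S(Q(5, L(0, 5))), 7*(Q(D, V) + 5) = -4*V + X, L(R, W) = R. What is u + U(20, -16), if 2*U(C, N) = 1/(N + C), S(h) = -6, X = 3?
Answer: -73/24 ≈ -3.0417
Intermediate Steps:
Q(D, V) = -32/7 - 4*V/7 (Q(D, V) = -5 + (-4*V + 3)/7 = -5 + (3 - 4*V)/7 = -5 + (3/7 - 4*V/7) = -32/7 - 4*V/7)
U(C, N) = 1/(2*(C + N)) (U(C, N) = 1/(2*(N + C)) = 1/(2*(C + N)))
u = -19/6 (u = -3 + 1/(-6) = -3 - ⅙ = -19/6 ≈ -3.1667)
u + U(20, -16) = -19/6 + 1/(2*(20 - 16)) = -19/6 + (½)/4 = -19/6 + (½)*(¼) = -19/6 + ⅛ = -73/24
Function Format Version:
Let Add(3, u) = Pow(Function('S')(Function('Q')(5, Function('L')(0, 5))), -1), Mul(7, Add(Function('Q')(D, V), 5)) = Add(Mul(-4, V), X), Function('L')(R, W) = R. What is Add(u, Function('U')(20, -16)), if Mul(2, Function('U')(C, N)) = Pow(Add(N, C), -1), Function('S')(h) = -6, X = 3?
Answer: Rational(-73, 24) ≈ -3.0417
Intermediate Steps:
Function('Q')(D, V) = Add(Rational(-32, 7), Mul(Rational(-4, 7), V)) (Function('Q')(D, V) = Add(-5, Mul(Rational(1, 7), Add(Mul(-4, V), 3))) = Add(-5, Mul(Rational(1, 7), Add(3, Mul(-4, V)))) = Add(-5, Add(Rational(3, 7), Mul(Rational(-4, 7), V))) = Add(Rational(-32, 7), Mul(Rational(-4, 7), V)))
Function('U')(C, N) = Mul(Rational(1, 2), Pow(Add(C, N), -1)) (Function('U')(C, N) = Mul(Rational(1, 2), Pow(Add(N, C), -1)) = Mul(Rational(1, 2), Pow(Add(C, N), -1)))
u = Rational(-19, 6) (u = Add(-3, Pow(-6, -1)) = Add(-3, Rational(-1, 6)) = Rational(-19, 6) ≈ -3.1667)
Add(u, Function('U')(20, -16)) = Add(Rational(-19, 6), Mul(Rational(1, 2), Pow(Add(20, -16), -1))) = Add(Rational(-19, 6), Mul(Rational(1, 2), Pow(4, -1))) = Add(Rational(-19, 6), Mul(Rational(1, 2), Rational(1, 4))) = Add(Rational(-19, 6), Rational(1, 8)) = Rational(-73, 24)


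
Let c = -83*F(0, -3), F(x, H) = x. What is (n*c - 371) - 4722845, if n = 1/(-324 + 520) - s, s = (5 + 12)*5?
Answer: -4723216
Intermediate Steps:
c = 0 (c = -83*0 = 0)
s = 85 (s = 17*5 = 85)
n = -16659/196 (n = 1/(-324 + 520) - 1*85 = 1/196 - 85 = -16659/196 ≈ -84.995)
(n*c - 371) - 4722845 = (-16659/196*0 - 371) - 4722845 = (0 - 371) - 4722845 = -371 - 4722845 = -4723216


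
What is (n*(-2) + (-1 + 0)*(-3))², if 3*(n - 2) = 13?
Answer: 841/9 ≈ 93.444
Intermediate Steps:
n = 19/3 (n = 2 + (⅓)*13 = 2 + 13/3 = 19/3 ≈ 6.3333)
(n*(-2) + (-1 + 0)*(-3))² = ((19/3)*(-2) + (-1 + 0)*(-3))² = (-38/3 - 1*(-3))² = (-38/3 + 3)² = (-29/3)² = 841/9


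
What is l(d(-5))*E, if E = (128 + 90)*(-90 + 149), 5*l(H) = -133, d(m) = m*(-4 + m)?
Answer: -1710646/5 ≈ -3.4213e+5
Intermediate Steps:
l(H) = -133/5 (l(H) = (1/5)*(-133) = -133/5)
E = 12862 (E = 218*59 = 12862)
l(d(-5))*E = -133/5*12862 = -1710646/5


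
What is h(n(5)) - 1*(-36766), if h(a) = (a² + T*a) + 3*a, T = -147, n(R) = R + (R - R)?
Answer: 36071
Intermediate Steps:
n(R) = R (n(R) = R + 0 = R)
h(a) = a² - 144*a (h(a) = (a² - 147*a) + 3*a = a² - 144*a)
h(n(5)) - 1*(-36766) = 5*(-144 + 5) - 1*(-36766) = 5*(-139) + 36766 = -695 + 36766 = 36071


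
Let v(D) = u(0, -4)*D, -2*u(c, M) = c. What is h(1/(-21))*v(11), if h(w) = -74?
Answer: 0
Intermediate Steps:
u(c, M) = -c/2
v(D) = 0 (v(D) = (-1/2*0)*D = 0*D = 0)
h(1/(-21))*v(11) = -74*0 = 0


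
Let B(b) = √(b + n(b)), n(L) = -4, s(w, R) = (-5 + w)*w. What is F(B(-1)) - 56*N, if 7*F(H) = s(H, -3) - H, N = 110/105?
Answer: -1247/21 - 6*I*√5/7 ≈ -59.381 - 1.9166*I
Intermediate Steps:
s(w, R) = w*(-5 + w)
N = 22/21 (N = 110*(1/105) = 22/21 ≈ 1.0476)
B(b) = √(-4 + b) (B(b) = √(b - 4) = √(-4 + b))
F(H) = -H/7 + H*(-5 + H)/7 (F(H) = (H*(-5 + H) - H)/7 = (-H + H*(-5 + H))/7 = -H/7 + H*(-5 + H)/7)
F(B(-1)) - 56*N = √(-4 - 1)*(-6 + √(-4 - 1))/7 - 56*22/21 = √(-5)*(-6 + √(-5))/7 - 176/3 = (I*√5)*(-6 + I*√5)/7 - 176/3 = I*√5*(-6 + I*√5)/7 - 176/3 = -176/3 + I*√5*(-6 + I*√5)/7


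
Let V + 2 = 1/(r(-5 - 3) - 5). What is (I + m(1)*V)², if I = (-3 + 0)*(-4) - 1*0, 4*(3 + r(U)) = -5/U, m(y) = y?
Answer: 6140484/63001 ≈ 97.466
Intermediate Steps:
r(U) = -3 - 5/(4*U) (r(U) = -3 + (-5/U)/4 = -3 - 5/(4*U))
I = 12 (I = -3*(-4) + 0 = 12 + 0 = 12)
V = -534/251 (V = -2 + 1/((-3 - 5/(4*(-5 - 3))) - 5) = -2 + 1/((-3 - 5/4/(-8)) - 5) = -2 + 1/((-3 - 5/4*(-⅛)) - 5) = -2 + 1/((-3 + 5/32) - 5) = -2 + 1/(-91/32 - 5) = -2 + 1/(-251/32) = -2 - 32/251 = -534/251 ≈ -2.1275)
(I + m(1)*V)² = (12 + 1*(-534/251))² = (12 - 534/251)² = (2478/251)² = 6140484/63001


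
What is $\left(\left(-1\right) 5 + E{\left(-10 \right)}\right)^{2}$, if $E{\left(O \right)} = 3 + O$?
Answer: $144$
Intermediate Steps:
$\left(\left(-1\right) 5 + E{\left(-10 \right)}\right)^{2} = \left(\left(-1\right) 5 + \left(3 - 10\right)\right)^{2} = \left(-5 - 7\right)^{2} = \left(-12\right)^{2} = 144$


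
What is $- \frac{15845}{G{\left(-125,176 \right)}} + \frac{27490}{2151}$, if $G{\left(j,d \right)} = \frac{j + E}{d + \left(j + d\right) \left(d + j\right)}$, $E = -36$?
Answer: $\frac{94651792205}{346311} \approx 2.7331 \cdot 10^{5}$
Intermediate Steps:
$G{\left(j,d \right)} = \frac{-36 + j}{d + \left(d + j\right)^{2}}$ ($G{\left(j,d \right)} = \frac{j - 36}{d + \left(j + d\right) \left(d + j\right)} = \frac{-36 + j}{d + \left(d + j\right) \left(d + j\right)} = \frac{-36 + j}{d + \left(d + j\right)^{2}}$)
$- \frac{15845}{G{\left(-125,176 \right)}} + \frac{27490}{2151} = - \frac{15845}{\frac{1}{176 + \left(176 - 125\right)^{2}} \left(-36 - 125\right)} + \frac{27490}{2151} = - \frac{15845}{\frac{1}{176 + 51^{2}} \left(-161\right)} + 27490 \cdot \frac{1}{2151} = - \frac{15845}{\frac{1}{176 + 2601} \left(-161\right)} + \frac{27490}{2151} = - \frac{15845}{\frac{1}{2777} \left(-161\right)} + \frac{27490}{2151} = - \frac{15845}{- \frac{161}{2777}} + \frac{27490}{2151} = \left(-15845\right) \left(- \frac{2777}{161}\right) + \frac{27490}{2151} = \frac{44001565}{161} + \frac{27490}{2151} = \frac{94651792205}{346311}$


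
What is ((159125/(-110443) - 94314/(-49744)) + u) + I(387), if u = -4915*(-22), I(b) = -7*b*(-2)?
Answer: 311910600037759/2746938296 ≈ 1.1355e+5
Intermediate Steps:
I(b) = 14*b
u = 108130
((159125/(-110443) - 94314/(-49744)) + u) + I(387) = ((159125/(-110443) - 94314/(-49744)) + 108130) + 14*387 = ((159125*(-1/110443) - 94314*(-1/49744)) + 108130) + 5418 = ((-159125/110443 + 47157/24872) + 108130) + 5418 = (1250403551/2746938296 + 108130) + 5418 = 297027688350031/2746938296 + 5418 = 311910600037759/2746938296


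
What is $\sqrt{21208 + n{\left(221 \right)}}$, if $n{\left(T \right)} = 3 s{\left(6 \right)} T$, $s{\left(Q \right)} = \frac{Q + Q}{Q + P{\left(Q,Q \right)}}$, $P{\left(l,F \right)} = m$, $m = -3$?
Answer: $2 \sqrt{5965} \approx 154.47$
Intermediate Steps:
$P{\left(l,F \right)} = -3$
$s{\left(Q \right)} = \frac{2 Q}{-3 + Q}$ ($s{\left(Q \right)} = \frac{Q + Q}{Q - 3} = \frac{2 Q}{-3 + Q}$)
$n{\left(T \right)} = 12 T$ ($n{\left(T \right)} = 3 \cdot 2 \cdot 6 \frac{1}{-3 + 6} T = 3 \cdot 2 \cdot 6 \cdot \frac{1}{3} T = 3 \cdot 4 T = 12 T$)
$\sqrt{21208 + n{\left(221 \right)}} = \sqrt{21208 + 12 \cdot 221} = \sqrt{21208 + 2652} = \sqrt{23860} = 2 \sqrt{5965}$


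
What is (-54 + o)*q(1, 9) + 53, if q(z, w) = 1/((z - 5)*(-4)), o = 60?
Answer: 427/8 ≈ 53.375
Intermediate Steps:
q(z, w) = 1/(20 - 4*z) (q(z, w) = 1/((-5 + z)*(-4)) = 1/(20 - 4*z))
(-54 + o)*q(1, 9) + 53 = (-54 + 60)*(-1/(-20 + 4*1)) + 53 = 6*(-1/(-20 + 4)) + 53 = 6*(-1/(-16)) + 53 = 6*(-1*(-1/16)) + 53 = 6*(1/16) + 53 = 3/8 + 53 = 427/8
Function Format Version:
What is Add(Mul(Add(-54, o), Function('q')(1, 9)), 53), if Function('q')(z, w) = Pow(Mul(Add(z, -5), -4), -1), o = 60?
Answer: Rational(427, 8) ≈ 53.375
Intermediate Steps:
Function('q')(z, w) = Pow(Add(20, Mul(-4, z)), -1) (Function('q')(z, w) = Pow(Mul(Add(-5, z), -4), -1) = Pow(Add(20, Mul(-4, z)), -1))
Add(Mul(Add(-54, o), Function('q')(1, 9)), 53) = Add(Mul(Add(-54, 60), Mul(-1, Pow(Add(-20, Mul(4, 1)), -1))), 53) = Add(Mul(6, Mul(-1, Pow(Add(-20, 4), -1))), 53) = Add(Mul(6, Mul(-1, Pow(-16, -1))), 53) = Add(Mul(6, Mul(-1, Rational(-1, 16))), 53) = Add(Mul(6, Rational(1, 16)), 53) = Add(Rational(3, 8), 53) = Rational(427, 8)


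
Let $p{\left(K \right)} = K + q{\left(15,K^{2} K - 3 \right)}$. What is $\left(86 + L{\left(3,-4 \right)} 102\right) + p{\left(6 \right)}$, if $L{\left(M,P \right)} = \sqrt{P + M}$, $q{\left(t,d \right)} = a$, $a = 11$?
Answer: $103 + 102 i \approx 103.0 + 102.0 i$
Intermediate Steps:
$q{\left(t,d \right)} = 11$
$p{\left(K \right)} = 11 + K$ ($p{\left(K \right)} = K + 11 = 11 + K$)
$L{\left(M,P \right)} = \sqrt{M + P}$
$\left(86 + L{\left(3,-4 \right)} 102\right) + p{\left(6 \right)} = \left(86 + \sqrt{3 - 4} \cdot 102\right) + \left(11 + 6\right) = \left(86 + \sqrt{-1} \cdot 102\right) + 17 = \left(86 + i 102\right) + 17 = \left(86 + 102 i\right) + 17 = 103 + 102 i$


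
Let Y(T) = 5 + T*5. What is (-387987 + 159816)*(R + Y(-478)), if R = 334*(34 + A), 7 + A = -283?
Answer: 20053721019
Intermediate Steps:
A = -290 (A = -7 - 283 = -290)
R = -85504 (R = 334*(34 - 290) = 334*(-256) = -85504)
Y(T) = 5 + 5*T
(-387987 + 159816)*(R + Y(-478)) = (-387987 + 159816)*(-85504 + (5 + 5*(-478))) = -228171*(-85504 + (5 - 2390)) = -228171*(-85504 - 2385) = -228171*(-87889) = 20053721019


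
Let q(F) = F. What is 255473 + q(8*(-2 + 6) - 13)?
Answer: 255492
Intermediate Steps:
255473 + q(8*(-2 + 6) - 13) = 255473 + (8*(-2 + 6) - 13) = 255473 + (8*4 - 13) = 255473 + (32 - 13) = 255473 + 19 = 255492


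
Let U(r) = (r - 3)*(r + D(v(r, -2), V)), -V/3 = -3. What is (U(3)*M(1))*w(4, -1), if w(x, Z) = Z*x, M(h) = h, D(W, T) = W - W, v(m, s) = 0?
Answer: 0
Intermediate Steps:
V = 9 (V = -3*(-3) = 9)
D(W, T) = 0
U(r) = r*(-3 + r) (U(r) = (r - 3)*(r + 0) = (-3 + r)*r = r*(-3 + r))
(U(3)*M(1))*w(4, -1) = ((3*(-3 + 3))*1)*(-1*4) = ((3*0)*1)*(-4) = (0*1)*(-4) = 0*(-4) = 0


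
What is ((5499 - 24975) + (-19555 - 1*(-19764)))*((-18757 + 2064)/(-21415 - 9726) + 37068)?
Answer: -22240886131027/31141 ≈ -7.1420e+8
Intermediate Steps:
((5499 - 24975) + (-19555 - 1*(-19764)))*((-18757 + 2064)/(-21415 - 9726) + 37068) = (-19476 + (-19555 + 19764))*(-16693/(-31141) + 37068) = (-19476 + 209)*(-16693*(-1/31141) + 37068) = -19267*(16693/31141 + 37068) = -19267*1154351281/31141 = -22240886131027/31141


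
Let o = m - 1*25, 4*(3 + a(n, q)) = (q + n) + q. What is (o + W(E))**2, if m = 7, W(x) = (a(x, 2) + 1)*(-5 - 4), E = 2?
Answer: 729/4 ≈ 182.25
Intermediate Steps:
a(n, q) = -3 + q/2 + n/4 (a(n, q) = -3 + ((q + n) + q)/4 = -3 + ((n + q) + q)/4 = -3 + (n + 2*q)/4 = -3 + (q/2 + n/4) = -3 + q/2 + n/4)
W(x) = 9 - 9*x/4 (W(x) = ((-3 + (1/2)*2 + x/4) + 1)*(-5 - 4) = ((-3 + 1 + x/4) + 1)*(-9) = ((-2 + x/4) + 1)*(-9) = (-1 + x/4)*(-9) = 9 - 9*x/4)
o = -18 (o = 7 - 1*25 = 7 - 25 = -18)
(o + W(E))**2 = (-18 + (9 - 9/4*2))**2 = (-18 + (9 - 9/2))**2 = (-18 + 9/2)**2 = (-27/2)**2 = 729/4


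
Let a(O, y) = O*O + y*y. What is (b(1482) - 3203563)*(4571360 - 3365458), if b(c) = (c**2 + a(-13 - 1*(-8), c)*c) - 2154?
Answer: 3923980778927150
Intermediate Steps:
a(O, y) = O**2 + y**2
b(c) = -2154 + c**2 + c*(25 + c**2) (b(c) = (c**2 + ((-13 - 1*(-8))**2 + c**2)*c) - 2154 = (c**2 + ((-13 + 8)**2 + c**2)*c) - 2154 = (c**2 + ((-5)**2 + c**2)*c) - 2154 = (c**2 + (25 + c**2)*c) - 2154 = (c**2 + c*(25 + c**2)) - 2154 = -2154 + c**2 + c*(25 + c**2))
(b(1482) - 3203563)*(4571360 - 3365458) = ((-2154 + 1482**2 + 1482*(25 + 1482**2)) - 3203563)*(4571360 - 3365458) = ((-2154 + 2196324 + 1482*(25 + 2196324)) - 3203563)*1205902 = ((-2154 + 2196324 + 1482*2196349) - 3203563)*1205902 = ((-2154 + 2196324 + 3254989218) - 3203563)*1205902 = (3257183388 - 3203563)*1205902 = 3253979825*1205902 = 3923980778927150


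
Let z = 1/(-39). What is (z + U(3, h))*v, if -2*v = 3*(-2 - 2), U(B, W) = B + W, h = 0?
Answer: 232/13 ≈ 17.846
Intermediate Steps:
v = 6 (v = -3*(-2 - 2)/2 = -3*(-4)/2 = -1/2*(-12) = 6)
z = -1/39 ≈ -0.025641
(z + U(3, h))*v = (-1/39 + (3 + 0))*6 = (-1/39 + 3)*6 = (116/39)*6 = 232/13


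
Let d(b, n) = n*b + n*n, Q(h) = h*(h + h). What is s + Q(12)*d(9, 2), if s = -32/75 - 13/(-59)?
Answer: 28035887/4425 ≈ 6335.8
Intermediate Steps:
Q(h) = 2*h² (Q(h) = h*(2*h) = 2*h²)
d(b, n) = n² + b*n (d(b, n) = b*n + n² = n² + b*n)
s = -913/4425 (s = -32*1/75 - 13*(-1/59) = -32/75 + 13/59 = -913/4425 ≈ -0.20633)
s + Q(12)*d(9, 2) = -913/4425 + (2*12²)*(2*(9 + 2)) = -913/4425 + (2*144)*(2*11) = -913/4425 + 288*22 = -913/4425 + 6336 = 28035887/4425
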